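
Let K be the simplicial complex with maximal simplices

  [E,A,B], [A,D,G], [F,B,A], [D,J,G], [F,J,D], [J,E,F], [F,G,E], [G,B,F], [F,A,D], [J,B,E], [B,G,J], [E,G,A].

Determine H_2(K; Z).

H_2 = 0.

K has 7 vertices, 18 edges, 12 triangles.
rank ∂_2 = 12, rank ∂_3 = 0 ⇒ b_2 = 12 − 12 − 0 = 0. So H_2 ≅ 0.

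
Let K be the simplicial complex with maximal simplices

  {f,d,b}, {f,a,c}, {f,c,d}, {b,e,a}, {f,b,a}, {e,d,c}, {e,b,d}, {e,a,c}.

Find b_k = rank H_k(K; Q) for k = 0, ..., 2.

Take the total order a < b < c < d < e < f on the vertex set. Then K (dimension 2) consists of the simplices:

  0-simplices (6): a, b, c, d, e, f
  1-simplices (12): ab, ac, ae, af, bd, be, bf, cd, ce, cf, de, df
  2-simplices (8): abe, abf, ace, acf, bde, bdf, cde, cdf

so the chain groups are C_0 ≅ Z^6, C_1 ≅ Z^12, C_2 ≅ Z^8.

Boundary ∂_1: C_1 → C_0 is given by ∂[p,q] = [q] − [p].
The 6×12 boundary matrix has rank 5 and Smith normal form diag(1,1,1,1,1).

∂_2: C_2 → C_1 sends each 2-simplex [p,q,r] to [q,r] − [p,r] + [p,q]. For instance
  ∂cdf = df − cf + cd,
  ∂cde = de − ce + cd.
The resulting 12×8 matrix has rank 7, and its Smith normal form has invariant factors (1,1,1,1,1,1,1).

Now H_k = ker ∂_k / im ∂_{k+1}, so:

  H_0: rank C_0 − rank ∂_1 = 6 − 5 = 1, and the invariant factors of ∂_1 are all 1, so H_0 ≅ Z.
  H_1: rank ker ∂_1 − rank ∂_2 = (12 − 5) − 7 = 0, and the invariant factors of ∂_2 are all 1, so H_1 ≅ 0.
  H_2: rank ker ∂_2 − rank ∂_3 = (8 − 7) − 0 = 1, and there is no ∂_3, so H_2 ≅ Z.

(K is a triangulation of the 2-sphere S^2.)

Hence the Betti numbers are b_0 = 1, b_1 = 0, b_2 = 1.

b_0 = 1, b_1 = 0, b_2 = 1.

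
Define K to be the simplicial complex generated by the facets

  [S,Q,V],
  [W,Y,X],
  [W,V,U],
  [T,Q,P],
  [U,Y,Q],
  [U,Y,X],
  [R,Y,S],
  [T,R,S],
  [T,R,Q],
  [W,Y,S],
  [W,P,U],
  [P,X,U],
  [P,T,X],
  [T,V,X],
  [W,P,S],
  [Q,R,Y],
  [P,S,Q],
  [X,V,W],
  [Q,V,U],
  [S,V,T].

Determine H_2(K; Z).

K has 10 vertices, 30 edges, 20 triangles.
rank ∂_2 = 20, rank ∂_3 = 0 ⇒ b_2 = 20 − 20 − 0 = 0. So H_2 = 0.

H_2 = 0.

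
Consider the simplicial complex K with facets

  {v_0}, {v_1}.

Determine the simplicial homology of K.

H_0 ≅ Z^2.

Order the vertices as v_0 < v_1. Listing each simplex with vertices in this order, K has dimension 0 with simplices:

  0-simplices (2): [v_0], [v_1]

so the chain groups are C_0 ≅ Z^2.

Computing H_k = (kernel of ∂_k) / (image of ∂_{k+1}):

  H_0: rank C_0 − rank ∂_1 = 2 − 0 = 2, and there is no ∂_1, so H_0 = Z^2.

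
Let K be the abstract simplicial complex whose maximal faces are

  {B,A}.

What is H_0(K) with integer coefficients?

H_0 = Z.

Take the total order A < B on the vertex set. Then K (dimension 1) consists of the simplices:

  0-simplices (2): A, B
  1-simplices (1): AB

Hence C_0 ≅ Z^2, C_1 ≅ Z^1.

∂_1: C_1 → C_0 is given by ∂[p,q] = [q] − [p].
As a 2×1 matrix over Z this has rank 1, with invariant factors (1).

Now H_k = ker ∂_k / im ∂_{k+1}, so:

  H_0: rank C_0 − rank ∂_1 = 2 − 1 = 1, and the invariant factors of ∂_1 are all 1, so H_0 = Z.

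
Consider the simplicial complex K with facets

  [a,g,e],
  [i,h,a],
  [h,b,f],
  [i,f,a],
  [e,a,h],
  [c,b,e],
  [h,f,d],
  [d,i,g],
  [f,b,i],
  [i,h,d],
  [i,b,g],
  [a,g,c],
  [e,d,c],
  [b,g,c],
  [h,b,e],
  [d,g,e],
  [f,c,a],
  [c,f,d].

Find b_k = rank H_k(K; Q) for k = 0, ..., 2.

b_0 = 1, b_1 = 1, b_2 = 0.

Take the total order a < b < c < d < e < f < g < h < i on the vertex set. Then K (dimension 2) consists of the simplices:

  0-simplices (9): a, b, c, d, e, f, g, h, i
  1-simplices (27): ac, ae, af, ag, ah, ai, bc, be, bf, bg, bh, bi, cd, ce, cf, cg, de, df, dg, dh, di, eg, eh, fh, fi, gi, hi
  2-simplices (18): acf, acg, aeg, aeh, afi, ahi, bce, bcg, beh, bfh, bfi, bgi, cde, cdf, deg, dfh, dgi, dhi

so the chain groups are C_0 ≅ Z^9, C_1 ≅ Z^27, C_2 ≅ Z^18.

Boundary ∂_1: C_1 → C_0 sends each edge [p,q] (with p < q) to q − p. For instance
  ∂af = f − a.
As a 9×27 matrix over Z this has rank 8, with invariant factors (1,1,1,1,1,1,1,1).

Boundary ∂_2: C_2 → C_1 acts by ∂[p,q,r] = [q,r] − [p,r] + [p,q]. For instance
  ∂beh = eh − bh + be,
  ∂ahi = hi − ai + ah.
As a 27×18 matrix over Z this has rank 18, with invariant factors (1,1,1,1,1,1,1,1,1,1,1,1,1,1,1,1,1,2).

Now H_k = ker ∂_k / im ∂_{k+1}, so:

  H_0: rank C_0 − rank ∂_1 = 9 − 8 = 1, and the invariant factors of ∂_1 are all 1, so H_0 ≅ Z.
  H_1: rank ker ∂_1 − rank ∂_2 = (27 − 8) − 18 = 1, and ∂_2 has invariant factor 2 > 1, so H_1 ≅ Z ⊕ Z_2.
  H_2: rank ker ∂_2 − rank ∂_3 = (18 − 18) − 0 = 0, and there is no ∂_3, so H_2 ≅ 0.

As a check, the Euler characteristic is 9 − 27 + 18 = 0, which agrees with 1 − 1 + 0 = 0.
(K is a triangulation of the Klein bottle.)

Hence the Betti numbers are b_0 = 1, b_1 = 1, b_2 = 0.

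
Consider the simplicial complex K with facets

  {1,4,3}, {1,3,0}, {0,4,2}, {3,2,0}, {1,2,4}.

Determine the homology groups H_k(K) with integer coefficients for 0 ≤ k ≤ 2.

Order the vertices as 0 < 1 < 2 < 3 < 4. Listing each simplex with vertices in this order, K has dimension 2 with simplices:

  0-simplices (5): [0], [1], [2], [3], [4]
  1-simplices (10): [0,1], [0,2], [0,3], [0,4], [1,2], [1,3], [1,4], [2,3], [2,4], [3,4]
  2-simplices (5): [0,1,3], [0,2,3], [0,2,4], [1,2,4], [1,3,4]

giving chain groups C_0 ≅ Z^5, C_1 ≅ Z^10, C_2 ≅ Z^5.

Boundary ∂_1: C_1 → C_0 is given by ∂[p,q] = [q] − [p].
The resulting 5×10 matrix has rank 4, and its Smith normal form has invariant factors (1,1,1,1).

The boundary map ∂_2: C_2 → C_1 maps a triangle to the signed sum of its edges. For instance
  ∂[1,3,4] = [3,4] − [1,4] + [1,3],
  ∂[1,2,4] = [2,4] − [1,4] + [1,2].
This gives a 10×5 integer matrix of rank 5; reducing to Smith normal form yields diagonal entries (1,1,1,1,1).

Now H_k = ker ∂_k / im ∂_{k+1}, so:

  H_0: rank C_0 − rank ∂_1 = 5 − 4 = 1, and the invariant factors of ∂_1 are all 1, so H_0 ≅ Z.
  H_1: rank ker ∂_1 − rank ∂_2 = (10 − 4) − 5 = 1, and the invariant factors of ∂_2 are all 1, so H_1 ≅ Z.
  H_2: rank ker ∂_2 − rank ∂_3 = (5 − 5) − 0 = 0, and there is no ∂_3, so H_2 ≅ 0.

(K is a triangulation of the Möbius band.)

H_0 = Z,  H_1 = Z,  H_2 = 0.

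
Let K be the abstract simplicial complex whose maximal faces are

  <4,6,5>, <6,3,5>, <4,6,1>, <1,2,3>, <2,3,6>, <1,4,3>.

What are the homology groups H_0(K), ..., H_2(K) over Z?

H_0 ≅ Z,  H_1 ≅ Z,  H_2 = 0.

Take the total order 1 < 2 < 3 < 4 < 5 < 6 on the vertex set. Then K (dimension 2) consists of the simplices:

  0-simplices (6): [1], [2], [3], [4], [5], [6]
  1-simplices (12): [1,2], [1,3], [1,4], [1,6], [2,3], [2,6], [3,4], [3,5], [3,6], [4,5], [4,6], [5,6]
  2-simplices (6): [1,2,3], [1,3,4], [1,4,6], [2,3,6], [3,5,6], [4,5,6]

giving chain groups C_0 ≅ Z^6, C_1 ≅ Z^12, C_2 ≅ Z^6.

∂_1: C_1 → C_0 sends each edge [p,q] (with p < q) to q − p. For instance
  ∂[3,4] = [4] − [3].
As a 6×12 matrix over Z this has rank 5, with invariant factors (1,1,1,1,1).

Boundary ∂_2: C_2 → C_1 maps a triangle to the signed sum of its edges. For instance
  ∂[1,4,6] = [4,6] − [1,6] + [1,4],
  ∂[1,2,3] = [2,3] − [1,3] + [1,2].
As a 12×6 matrix over Z this has rank 6, with invariant factors (1,1,1,1,1,1).

From H_k ≅ ker(∂_k) / im(∂_{k+1}) we obtain:

  H_0: rank C_0 − rank ∂_1 = 6 − 5 = 1, and the invariant factors of ∂_1 are all 1, so H_0 = Z.
  H_1: rank ker ∂_1 − rank ∂_2 = (12 − 5) − 6 = 1, and the invariant factors of ∂_2 are all 1, so H_1 = Z.
  H_2: rank ker ∂_2 − rank ∂_3 = (6 − 6) − 0 = 0, and there is no ∂_3, so H_2 = 0.

As a check, the Euler characteristic is 6 − 12 + 6 = 0, which agrees with 1 − 1 + 0 = 0.
(K is a triangulation of the cylinder S^1 x I.)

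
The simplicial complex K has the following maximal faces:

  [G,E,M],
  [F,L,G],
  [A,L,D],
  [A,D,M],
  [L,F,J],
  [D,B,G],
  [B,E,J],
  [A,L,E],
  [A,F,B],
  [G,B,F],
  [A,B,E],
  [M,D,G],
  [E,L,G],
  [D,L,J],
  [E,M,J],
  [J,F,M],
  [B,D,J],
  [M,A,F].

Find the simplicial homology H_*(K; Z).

We work with the vertex ordering A < B < D < E < F < G < J < L < M. The simplices of K, each written with vertices in increasing order, are:

  0-simplices (9): A, B, D, E, F, G, J, L, M
  1-simplices (27): AB, AD, AE, AF, AL, AM, BD, BE, BF, BG, BJ, DG, DJ, DL, DM, EG, EJ, EL, EM, FG, FJ, FL, FM, GL, GM, JL, JM
  2-simplices (18): ABE, ABF, ADL, ADM, AEL, AFM, BDG, BDJ, BEJ, BFG, DGM, DJL, EGL, EGM, EJM, FGL, FJL, FJM

so the chain groups are C_0 ≅ Z^9, C_1 ≅ Z^27, C_2 ≅ Z^18.

Boundary ∂_1: C_1 → C_0 is given by ∂[p,q] = [q] − [p]. For instance
  ∂GL = L − G.
The resulting 9×27 matrix has rank 8, and its Smith normal form has invariant factors (1,1,1,1,1,1,1,1).

The boundary map ∂_2: C_2 → C_1 acts by ∂[p,q,r] = [q,r] − [p,r] + [p,q]. For instance
  ∂BFG = FG − BG + BF,
  ∂DJL = JL − DL + DJ.
The 27×18 boundary matrix has rank 17 and Smith normal form diag(1,1,1,1,1,1,1,1,1,1,1,1,1,1,1,1,1).

Computing H_k = (kernel of ∂_k) / (image of ∂_{k+1}):

  H_0: rank C_0 − rank ∂_1 = 9 − 8 = 1, and the invariant factors of ∂_1 are all 1, so H_0 ≅ Z.
  H_1: rank ker ∂_1 − rank ∂_2 = (27 − 8) − 17 = 2, and the invariant factors of ∂_2 are all 1, so H_1 ≅ Z^2.
  H_2: rank ker ∂_2 − rank ∂_3 = (18 − 17) − 0 = 1, and there is no ∂_3, so H_2 ≅ Z.

H_0 ≅ Z,  H_1 ≅ Z^2,  H_2 ≅ Z.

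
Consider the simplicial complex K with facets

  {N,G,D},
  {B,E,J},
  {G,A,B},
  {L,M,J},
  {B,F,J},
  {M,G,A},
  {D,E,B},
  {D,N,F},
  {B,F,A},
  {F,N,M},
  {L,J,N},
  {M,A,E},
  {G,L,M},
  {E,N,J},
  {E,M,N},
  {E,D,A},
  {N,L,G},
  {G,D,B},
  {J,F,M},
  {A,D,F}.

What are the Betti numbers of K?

b_0 = 1, b_1 = 1, b_2 = 0.

We work with the vertex ordering A < B < D < E < F < G < J < L < M < N. The simplices of K, each written with vertices in increasing order, are:

  0-simplices (10): A, B, D, E, F, G, J, L, M, N
  1-simplices (30): AB, AD, AE, AF, AG, AM, BD, BE, BF, BG, BJ, DE, DF, DG, DN, EJ, EM, EN, FJ, FM, FN, GL, GM, GN, JL, JM, JN, LM, LN, MN
  2-simplices (20): ABF, ABG, ADE, ADF, AEM, AGM, BDE, BDG, BEJ, BFJ, DFN, DGN, EJN, EMN, FJM, FMN, GLM, GLN, JLM, JLN

so the chain groups are C_0 ≅ Z^10, C_1 ≅ Z^30, C_2 ≅ Z^20.

∂_1: C_1 → C_0 sends each edge [p,q] (with p < q) to q − p. For instance
  ∂DE = E − D.
As a 10×30 matrix over Z this has rank 9, with invariant factors (1,1,1,1,1,1,1,1,1).

Boundary ∂_2: C_2 → C_1 acts by ∂[p,q,r] = [q,r] − [p,r] + [p,q]. For instance
  ∂BFJ = FJ − BJ + BF,
  ∂GLM = LM − GM + GL.
As a 30×20 matrix over Z this has rank 20, with invariant factors (1,1,1,1,1,1,1,1,1,1,1,1,1,1,1,1,1,1,1,2).

Computing H_k = (kernel of ∂_k) / (image of ∂_{k+1}):

  H_0: rank C_0 − rank ∂_1 = 10 − 9 = 1, and the invariant factors of ∂_1 are all 1, so H_0 ≅ Z.
  H_1: rank ker ∂_1 − rank ∂_2 = (30 − 9) − 20 = 1, and ∂_2 has invariant factor 2 > 1, so H_1 ≅ Z ⊕ Z/2.
  H_2: rank ker ∂_2 − rank ∂_3 = (20 − 20) − 0 = 0, and there is no ∂_3, so H_2 ≅ 0.

Hence the Betti numbers are b_0 = 1, b_1 = 1, b_2 = 0.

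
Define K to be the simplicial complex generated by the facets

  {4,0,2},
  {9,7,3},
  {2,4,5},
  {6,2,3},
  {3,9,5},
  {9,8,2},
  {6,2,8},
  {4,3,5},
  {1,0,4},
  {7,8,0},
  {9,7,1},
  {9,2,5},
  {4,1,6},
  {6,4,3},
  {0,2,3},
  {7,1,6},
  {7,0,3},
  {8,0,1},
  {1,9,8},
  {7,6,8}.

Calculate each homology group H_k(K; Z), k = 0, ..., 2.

H_0 ≅ Z,  H_1 ≅ Z ⊕ Z_2,  H_2 = 0.

We work with the vertex ordering 0 < 1 < 2 < 3 < 4 < 5 < 6 < 7 < 8 < 9. The simplices of K, each written with vertices in increasing order, are:

  0-simplices (10): [0], [1], [2], [3], [4], [5], [6], [7], [8], [9]
  1-simplices (30): (30 of them)
  2-simplices (20): (20 of them)

Hence C_0 ≅ Z^10, C_1 ≅ Z^30, C_2 ≅ Z^20.

Boundary ∂_1: C_1 → C_0 is given by ∂[p,q] = [q] − [p].
This gives a 10×30 integer matrix of rank 9; reducing to Smith normal form yields diagonal entries (1,1,1,1,1,1,1,1,1).

∂_2: C_2 → C_1 acts by ∂[p,q,r] = [q,r] − [p,r] + [p,q]. For instance
  ∂[1,8,9] = [8,9] − [1,9] + [1,8],
  ∂[0,2,3] = [2,3] − [0,3] + [0,2].
This gives a 30×20 integer matrix of rank 20; reducing to Smith normal form yields diagonal entries (1,1,1,1,1,1,1,1,1,1,1,1,1,1,1,1,1,1,1,2).

From H_k ≅ ker(∂_k) / im(∂_{k+1}) we obtain:

  H_0: rank C_0 − rank ∂_1 = 10 − 9 = 1, and the invariant factors of ∂_1 are all 1, so H_0 = Z.
  H_1: rank ker ∂_1 − rank ∂_2 = (30 − 9) − 20 = 1, and ∂_2 has invariant factor 2 > 1, so H_1 = Z ⊕ Z_2.
  H_2: rank ker ∂_2 − rank ∂_3 = (20 − 20) − 0 = 0, and there is no ∂_3, so H_2 = 0.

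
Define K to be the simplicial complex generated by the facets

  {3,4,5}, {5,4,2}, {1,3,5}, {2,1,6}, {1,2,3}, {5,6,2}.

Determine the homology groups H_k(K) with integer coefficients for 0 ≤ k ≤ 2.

H_0 ≅ Z,  H_1 ≅ Z,  H_2 = 0.

K has 6 vertices, 12 edges, 6 triangles.
rank ∂_0 = 0, rank ∂_1 = 5 ⇒ b_0 = 6 − 0 − 5 = 1; all invariant factors of ∂_1 are 1 so no torsion. So H_0 ≅ Z.
rank ∂_1 = 5, rank ∂_2 = 6 ⇒ b_1 = 12 − 5 − 6 = 1; all invariant factors of ∂_2 are 1 so no torsion. So H_1 ≅ Z.
rank ∂_2 = 6, rank ∂_3 = 0 ⇒ b_2 = 6 − 6 − 0 = 0. So H_2 ≅ 0.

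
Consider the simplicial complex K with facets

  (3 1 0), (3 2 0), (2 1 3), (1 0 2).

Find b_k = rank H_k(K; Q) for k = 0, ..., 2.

Order the vertices as 0 < 1 < 2 < 3. Listing each simplex with vertices in this order, K has dimension 2 with simplices:

  0-simplices (4): [0], [1], [2], [3]
  1-simplices (6): [0,1], [0,2], [0,3], [1,2], [1,3], [2,3]
  2-simplices (4): [0,1,2], [0,1,3], [0,2,3], [1,2,3]

giving chain groups C_0 ≅ Z^4, C_1 ≅ Z^6, C_2 ≅ Z^4.

∂_1: C_1 → C_0 is given by ∂[p,q] = [q] − [p].
As a 4×6 matrix over Z this has rank 3, with invariant factors (1,1,1).

∂_2: C_2 → C_1 acts by ∂[p,q,r] = [q,r] − [p,r] + [p,q]. For instance
  ∂[1,2,3] = [2,3] − [1,3] + [1,2],
  ∂[0,1,3] = [1,3] − [0,3] + [0,1].
The 6×4 boundary matrix has rank 3 and Smith normal form diag(1,1,1).

From H_k ≅ ker(∂_k) / im(∂_{k+1}) we obtain:

  H_0: rank C_0 − rank ∂_1 = 4 − 3 = 1, and the invariant factors of ∂_1 are all 1, so H_0 = Z.
  H_1: rank ker ∂_1 − rank ∂_2 = (6 − 3) − 3 = 0, and the invariant factors of ∂_2 are all 1, so H_1 = 0.
  H_2: rank ker ∂_2 − rank ∂_3 = (4 − 3) − 0 = 1, and there is no ∂_3, so H_2 = Z.

As a check, the Euler characteristic is 4 − 6 + 4 = 2, which agrees with 1 − 0 + 1 = 2.

Hence the Betti numbers are b_0 = 1, b_1 = 0, b_2 = 1.

b_0 = 1, b_1 = 0, b_2 = 1.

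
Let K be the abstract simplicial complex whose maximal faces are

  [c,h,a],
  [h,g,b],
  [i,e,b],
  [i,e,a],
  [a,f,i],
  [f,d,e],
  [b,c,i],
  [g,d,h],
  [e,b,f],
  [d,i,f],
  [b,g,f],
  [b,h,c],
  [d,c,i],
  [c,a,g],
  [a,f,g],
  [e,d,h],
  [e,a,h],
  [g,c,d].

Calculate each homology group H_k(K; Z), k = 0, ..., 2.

Order the vertices as a < b < c < d < e < f < g < h < i. Listing each simplex with vertices in this order, K has dimension 2 with simplices:

  0-simplices (9): a, b, c, d, e, f, g, h, i
  1-simplices (27): ac, ae, af, ag, ah, ai, bc, be, bf, bg, bh, bi, cd, cg, ch, ci, de, df, dg, dh, di, ef, eh, ei, fg, fi, gh
  2-simplices (18): acg, ach, aeh, aei, afg, afi, bch, bci, bef, bei, bfg, bgh, cdg, cdi, def, deh, dfi, dgh

Hence C_0 ≅ Z^9, C_1 ≅ Z^27, C_2 ≅ Z^18.

Boundary ∂_1: C_1 → C_0 maps an edge to its endpoints' difference, ∂[p,q] = q − p. For instance
  ∂dg = g − d.
As a 9×27 matrix over Z this has rank 8, with invariant factors (1,1,1,1,1,1,1,1).

Boundary ∂_2: C_2 → C_1 maps a triangle to the signed sum of its edges. For instance
  ∂bei = ei − bi + be,
  ∂dfi = fi − di + df.
The resulting 27×18 matrix has rank 18, and its Smith normal form has invariant factors (1,1,1,1,1,1,1,1,1,1,1,1,1,1,1,1,1,2).

From H_k ≅ ker(∂_k) / im(∂_{k+1}) we obtain:

  H_0: rank C_0 − rank ∂_1 = 9 − 8 = 1, and the invariant factors of ∂_1 are all 1, so H_0 = Z.
  H_1: rank ker ∂_1 − rank ∂_2 = (27 − 8) − 18 = 1, and ∂_2 has invariant factor 2 > 1, so H_1 = Z ⊕ Z/2.
  H_2: rank ker ∂_2 − rank ∂_3 = (18 − 18) − 0 = 0, and there is no ∂_3, so H_2 = 0.

H_0 = Z,  H_1 = Z ⊕ Z/2,  H_2 = 0.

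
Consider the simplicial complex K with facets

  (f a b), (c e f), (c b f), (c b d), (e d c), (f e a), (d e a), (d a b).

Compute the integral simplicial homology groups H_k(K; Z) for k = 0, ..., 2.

H_0 = Z,  H_1 = 0,  H_2 = Z.

Take the total order a < b < c < d < e < f on the vertex set. Then K (dimension 2) consists of the simplices:

  0-simplices (6): a, b, c, d, e, f
  1-simplices (12): ab, ad, ae, af, bc, bd, bf, cd, ce, cf, de, ef
  2-simplices (8): abd, abf, ade, aef, bcd, bcf, cde, cef

giving chain groups C_0 ≅ Z^6, C_1 ≅ Z^12, C_2 ≅ Z^8.

The boundary map ∂_1: C_1 → C_0 maps an edge to its endpoints' difference, ∂[p,q] = q − p. For instance
  ∂ab = b − a.
The resulting 6×12 matrix has rank 5, and its Smith normal form has invariant factors (1,1,1,1,1).

∂_2: C_2 → C_1 sends each 2-simplex [p,q,r] to [q,r] − [p,r] + [p,q]. For instance
  ∂bcf = cf − bf + bc,
  ∂bcd = cd − bd + bc.
As a 12×8 matrix over Z this has rank 7, with invariant factors (1,1,1,1,1,1,1).

Reading off H_k = ker ∂_k / im ∂_{k+1}:

  H_0: rank C_0 − rank ∂_1 = 6 − 5 = 1, and the invariant factors of ∂_1 are all 1, so H_0 ≅ Z.
  H_1: rank ker ∂_1 − rank ∂_2 = (12 − 5) − 7 = 0, and the invariant factors of ∂_2 are all 1, so H_1 ≅ 0.
  H_2: rank ker ∂_2 − rank ∂_3 = (8 − 7) − 0 = 1, and there is no ∂_3, so H_2 ≅ Z.

(K is a triangulation of the 2-sphere S^2.)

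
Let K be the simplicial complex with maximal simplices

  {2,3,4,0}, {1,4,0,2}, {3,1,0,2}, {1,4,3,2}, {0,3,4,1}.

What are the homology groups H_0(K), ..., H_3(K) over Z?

H_0 = Z,  H_1 = 0,  H_2 = 0,  H_3 = Z.

Order the vertices as 0 < 1 < 2 < 3 < 4. Listing each simplex with vertices in this order, K has dimension 3 with simplices:

  0-simplices (5): [0], [1], [2], [3], [4]
  1-simplices (10): [0,1], [0,2], [0,3], [0,4], [1,2], [1,3], [1,4], [2,3], [2,4], [3,4]
  2-simplices (10): [0,1,2], [0,1,3], [0,1,4], [0,2,3], [0,2,4], [0,3,4], [1,2,3], [1,2,4], [1,3,4], [2,3,4]
  3-simplices (5): [0,1,2,3], [0,1,2,4], [0,1,3,4], [0,2,3,4], [1,2,3,4]

so the chain groups are C_0 ≅ Z^5, C_1 ≅ Z^10, C_2 ≅ Z^10, C_3 ≅ Z^5.

The boundary map ∂_1: C_1 → C_0 sends each edge [p,q] (with p < q) to q − p.
As a 5×10 matrix over Z this has rank 4, with invariant factors (1,1,1,1).

Boundary ∂_2: C_2 → C_1 acts by ∂[p,q,r] = [q,r] − [p,r] + [p,q]. For instance
  ∂[1,2,3] = [2,3] − [1,3] + [1,2],
  ∂[0,3,4] = [3,4] − [0,4] + [0,3].
This gives a 10×10 integer matrix of rank 6; reducing to Smith normal form yields diagonal entries (1,1,1,1,1,1).

Boundary ∂_3: C_3 → C_2 sends each 3-simplex σ to the alternating sum Σ_i (−1)^i (σ with its i-th vertex removed). For instance
  ∂[1,2,3,4] = [2,3,4] − [1,3,4] + [1,2,4] − [1,2,3],
  ∂[0,1,3,4] = [1,3,4] − [0,3,4] + [0,1,4] − [0,1,3].
This gives a 10×5 integer matrix of rank 4; reducing to Smith normal form yields diagonal entries (1,1,1,1).

Now H_k = ker ∂_k / im ∂_{k+1}, so:

  H_0: rank C_0 − rank ∂_1 = 5 − 4 = 1, and the invariant factors of ∂_1 are all 1, so H_0 = Z.
  H_1: rank ker ∂_1 − rank ∂_2 = (10 − 4) − 6 = 0, and the invariant factors of ∂_2 are all 1, so H_1 = 0.
  H_2: rank ker ∂_2 − rank ∂_3 = (10 − 6) − 4 = 0, and the invariant factors of ∂_3 are all 1, so H_2 = 0.
  H_3: rank ker ∂_3 − rank ∂_4 = (5 − 4) − 0 = 1, and there is no ∂_4, so H_3 = Z.

As a check, the Euler characteristic is 5 − 10 + 10 − 5 = 0, which agrees with 1 − 0 + 0 − 1 = 0.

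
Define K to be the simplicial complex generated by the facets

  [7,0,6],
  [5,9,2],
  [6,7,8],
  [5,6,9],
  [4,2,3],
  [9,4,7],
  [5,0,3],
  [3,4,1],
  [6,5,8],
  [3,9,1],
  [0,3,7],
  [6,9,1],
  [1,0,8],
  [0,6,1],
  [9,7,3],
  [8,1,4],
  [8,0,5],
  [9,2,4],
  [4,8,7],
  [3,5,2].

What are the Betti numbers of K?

b_0 = 1, b_1 = 1, b_2 = 0.

Take the total order 0 < 1 < 2 < 3 < 4 < 5 < 6 < 7 < 8 < 9 on the vertex set. Then K (dimension 2) consists of the simplices:

  0-simplices (10): [0], [1], [2], [3], [4], [5], [6], [7], [8], [9]
  1-simplices (30): (30 of them)
  2-simplices (20): (20 of them)

so the chain groups are C_0 ≅ Z^10, C_1 ≅ Z^30, C_2 ≅ Z^20.

∂_1: C_1 → C_0 maps an edge to its endpoints' difference, ∂[p,q] = q − p. For instance
  ∂[0,7] = [7] − [0].
As a 10×30 matrix over Z this has rank 9, with invariant factors (1,1,1,1,1,1,1,1,1).

∂_2: C_2 → C_1 maps a triangle to the signed sum of its edges. For instance
  ∂[4,7,8] = [7,8] − [4,8] + [4,7],
  ∂[0,6,7] = [6,7] − [0,7] + [0,6].
The 30×20 boundary matrix has rank 20 and Smith normal form diag(1,1,1,1,1,1,1,1,1,1,1,1,1,1,1,1,1,1,1,2).

Reading off H_k = ker ∂_k / im ∂_{k+1}:

  H_0: rank C_0 − rank ∂_1 = 10 − 9 = 1, and the invariant factors of ∂_1 are all 1, so H_0 = Z.
  H_1: rank ker ∂_1 − rank ∂_2 = (30 − 9) − 20 = 1, and ∂_2 has invariant factor 2 > 1, so H_1 = Z ⊕ Z_2.
  H_2: rank ker ∂_2 − rank ∂_3 = (20 − 20) − 0 = 0, and there is no ∂_3, so H_2 = 0.

Hence the Betti numbers are b_0 = 1, b_1 = 1, b_2 = 0.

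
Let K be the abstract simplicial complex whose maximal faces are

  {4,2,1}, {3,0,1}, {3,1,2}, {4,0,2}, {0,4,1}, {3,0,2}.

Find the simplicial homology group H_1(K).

Fix the vertex order 0 < 1 < 2 < 3 < 4 and write every simplex with vertices in increasing order. Then dim K = 2 and the simplices of K are:

  0-simplices (5): [0], [1], [2], [3], [4]
  1-simplices (9): [0,1], [0,2], [0,3], [0,4], [1,2], [1,3], [1,4], [2,3], [2,4]
  2-simplices (6): [0,1,3], [0,1,4], [0,2,3], [0,2,4], [1,2,3], [1,2,4]

so the chain groups are C_0 ≅ Z^5, C_1 ≅ Z^9, C_2 ≅ Z^6.

Boundary ∂_1: C_1 → C_0 maps an edge to its endpoints' difference, ∂[p,q] = q − p.
As a 5×9 matrix over Z this has rank 4, with invariant factors (1,1,1,1).

The boundary map ∂_2: C_2 → C_1 sends each 2-simplex [p,q,r] to [q,r] − [p,r] + [p,q]. For instance
  ∂[0,2,4] = [2,4] − [0,4] + [0,2],
  ∂[0,2,3] = [2,3] − [0,3] + [0,2].
The resulting 9×6 matrix has rank 5, and its Smith normal form has invariant factors (1,1,1,1,1).

Now H_k = ker ∂_k / im ∂_{k+1}, so:

  H_1: rank ker ∂_1 − rank ∂_2 = (9 − 4) − 5 = 0, and the invariant factors of ∂_2 are all 1, so H_1 = 0.

H_1 ≅ 0.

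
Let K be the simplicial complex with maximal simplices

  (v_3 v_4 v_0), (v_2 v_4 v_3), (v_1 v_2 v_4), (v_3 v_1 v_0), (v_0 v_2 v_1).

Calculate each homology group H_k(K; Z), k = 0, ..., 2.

K has 5 vertices, 10 edges, 5 triangles.
rank ∂_0 = 0, rank ∂_1 = 4 ⇒ b_0 = 5 − 0 − 4 = 1; all invariant factors of ∂_1 are 1 so no torsion. So H_0 = Z.
rank ∂_1 = 4, rank ∂_2 = 5 ⇒ b_1 = 10 − 4 − 5 = 1; all invariant factors of ∂_2 are 1 so no torsion. So H_1 = Z.
rank ∂_2 = 5, rank ∂_3 = 0 ⇒ b_2 = 5 − 5 − 0 = 0. So H_2 = 0.

H_0 ≅ Z,  H_1 ≅ Z,  H_2 = 0.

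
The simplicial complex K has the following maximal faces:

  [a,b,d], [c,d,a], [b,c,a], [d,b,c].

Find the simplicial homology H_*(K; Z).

Fix the vertex order a < b < c < d and write every simplex with vertices in increasing order. Then dim K = 2 and the simplices of K are:

  0-simplices (4): a, b, c, d
  1-simplices (6): ab, ac, ad, bc, bd, cd
  2-simplices (4): abc, abd, acd, bcd

giving chain groups C_0 ≅ Z^4, C_1 ≅ Z^6, C_2 ≅ Z^4.

The boundary map ∂_1: C_1 → C_0 maps an edge to its endpoints' difference, ∂[p,q] = q − p.
As a 4×6 matrix over Z this has rank 3, with invariant factors (1,1,1).

Boundary ∂_2: C_2 → C_1 acts by ∂[p,q,r] = [q,r] − [p,r] + [p,q]. For instance
  ∂bcd = cd − bd + bc,
  ∂abd = bd − ad + ab.
This gives a 6×4 integer matrix of rank 3; reducing to Smith normal form yields diagonal entries (1,1,1).

Computing H_k = (kernel of ∂_k) / (image of ∂_{k+1}):

  H_0: rank C_0 − rank ∂_1 = 4 − 3 = 1, and the invariant factors of ∂_1 are all 1, so H_0 = Z.
  H_1: rank ker ∂_1 − rank ∂_2 = (6 − 3) − 3 = 0, and the invariant factors of ∂_2 are all 1, so H_1 = 0.
  H_2: rank ker ∂_2 − rank ∂_3 = (4 − 3) − 0 = 1, and there is no ∂_3, so H_2 = Z.

(K is a triangulation of the 2-sphere S^2.)

H_0 = Z,  H_1 = 0,  H_2 = Z.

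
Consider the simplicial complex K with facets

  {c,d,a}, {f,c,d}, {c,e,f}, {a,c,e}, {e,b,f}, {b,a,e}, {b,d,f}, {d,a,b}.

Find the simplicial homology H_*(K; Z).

Fix the vertex order a < b < c < d < e < f and write every simplex with vertices in increasing order. Then dim K = 2 and the simplices of K are:

  0-simplices (6): a, b, c, d, e, f
  1-simplices (12): ab, ac, ad, ae, bd, be, bf, cd, ce, cf, df, ef
  2-simplices (8): abd, abe, acd, ace, bdf, bef, cdf, cef

so the chain groups are C_0 ≅ Z^6, C_1 ≅ Z^12, C_2 ≅ Z^8.

∂_1: C_1 → C_0 sends each edge [p,q] (with p < q) to q − p.
As a 6×12 matrix over Z this has rank 5, with invariant factors (1,1,1,1,1).

The boundary map ∂_2: C_2 → C_1 acts by ∂[p,q,r] = [q,r] − [p,r] + [p,q]. For instance
  ∂acd = cd − ad + ac,
  ∂bef = ef − bf + be.
As a 12×8 matrix over Z this has rank 7, with invariant factors (1,1,1,1,1,1,1).

Now H_k = ker ∂_k / im ∂_{k+1}, so:

  H_0: rank C_0 − rank ∂_1 = 6 − 5 = 1, and the invariant factors of ∂_1 are all 1, so H_0 ≅ Z.
  H_1: rank ker ∂_1 − rank ∂_2 = (12 − 5) − 7 = 0, and the invariant factors of ∂_2 are all 1, so H_1 ≅ 0.
  H_2: rank ker ∂_2 − rank ∂_3 = (8 − 7) − 0 = 1, and there is no ∂_3, so H_2 ≅ Z.

H_0 = Z,  H_1 = 0,  H_2 = Z.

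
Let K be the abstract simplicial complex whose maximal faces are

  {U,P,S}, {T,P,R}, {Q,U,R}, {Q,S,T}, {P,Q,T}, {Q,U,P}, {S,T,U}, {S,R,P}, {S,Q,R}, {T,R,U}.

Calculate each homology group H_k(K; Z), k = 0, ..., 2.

H_0 ≅ Z,  H_1 ≅ Z_2,  H_2 = 0.

Order the vertices as P < Q < R < S < T < U. Listing each simplex with vertices in this order, K has dimension 2 with simplices:

  0-simplices (6): P, Q, R, S, T, U
  1-simplices (15): PQ, PR, PS, PT, PU, QR, QS, QT, QU, RS, RT, RU, ST, SU, TU
  2-simplices (10): PQT, PQU, PRS, PRT, PSU, QRS, QRU, QST, RTU, STU

so the chain groups are C_0 ≅ Z^6, C_1 ≅ Z^15, C_2 ≅ Z^10.

Boundary ∂_1: C_1 → C_0 sends each edge [p,q] (with p < q) to q − p.
The resulting 6×15 matrix has rank 5, and its Smith normal form has invariant factors (1,1,1,1,1).

The boundary map ∂_2: C_2 → C_1 maps a triangle to the signed sum of its edges. For instance
  ∂PQU = QU − PU + PQ,
  ∂PSU = SU − PU + PS.
The 15×10 boundary matrix has rank 10 and Smith normal form diag(1,1,1,1,1,1,1,1,1,2).

Reading off H_k = ker ∂_k / im ∂_{k+1}:

  H_0: rank C_0 − rank ∂_1 = 6 − 5 = 1, and the invariant factors of ∂_1 are all 1, so H_0 ≅ Z.
  H_1: rank ker ∂_1 − rank ∂_2 = (15 − 5) − 10 = 0, and ∂_2 has invariant factor 2 > 1, so H_1 ≅ Z_2.
  H_2: rank ker ∂_2 − rank ∂_3 = (10 − 10) − 0 = 0, and there is no ∂_3, so H_2 ≅ 0.

(K is a triangulation of the real projective plane RP^2.)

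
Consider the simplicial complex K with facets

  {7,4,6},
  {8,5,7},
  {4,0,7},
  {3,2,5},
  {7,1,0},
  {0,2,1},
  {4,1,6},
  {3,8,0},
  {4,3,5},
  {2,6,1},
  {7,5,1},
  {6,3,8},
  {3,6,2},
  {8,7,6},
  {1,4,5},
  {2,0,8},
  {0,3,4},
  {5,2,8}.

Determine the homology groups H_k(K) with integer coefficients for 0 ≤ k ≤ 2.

H_0 ≅ Z,  H_1 ≅ Z ⊕ Z/2Z,  H_2 = 0.

K has 9 vertices, 27 edges, 18 triangles.
rank ∂_0 = 0, rank ∂_1 = 8 ⇒ b_0 = 9 − 0 − 8 = 1; all invariant factors of ∂_1 are 1 so no torsion. So H_0 ≅ Z.
rank ∂_1 = 8, rank ∂_2 = 18 ⇒ b_1 = 27 − 8 − 18 = 1; ∂_2 has invariant factor(s) [2] giving torsion. So H_1 ≅ Z ⊕ Z/2Z.
rank ∂_2 = 18, rank ∂_3 = 0 ⇒ b_2 = 18 − 18 − 0 = 0. So H_2 ≅ 0.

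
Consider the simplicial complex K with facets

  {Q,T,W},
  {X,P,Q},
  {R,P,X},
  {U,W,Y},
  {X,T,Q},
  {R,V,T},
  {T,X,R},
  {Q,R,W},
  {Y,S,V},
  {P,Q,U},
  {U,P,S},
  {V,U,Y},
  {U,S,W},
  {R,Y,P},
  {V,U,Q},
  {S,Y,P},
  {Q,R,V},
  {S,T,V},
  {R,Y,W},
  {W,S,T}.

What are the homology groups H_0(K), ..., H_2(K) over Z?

K has 10 vertices, 30 edges, 20 triangles.
rank ∂_0 = 0, rank ∂_1 = 9 ⇒ b_0 = 10 − 0 − 9 = 1; all invariant factors of ∂_1 are 1 so no torsion. So H_0 = Z.
rank ∂_1 = 9, rank ∂_2 = 20 ⇒ b_1 = 30 − 9 − 20 = 1; ∂_2 has invariant factor(s) [2] giving torsion. So H_1 = Z ⊕ Z/2.
rank ∂_2 = 20, rank ∂_3 = 0 ⇒ b_2 = 20 − 20 − 0 = 0. So H_2 = 0.

H_0 = Z,  H_1 = Z ⊕ Z/2,  H_2 = 0.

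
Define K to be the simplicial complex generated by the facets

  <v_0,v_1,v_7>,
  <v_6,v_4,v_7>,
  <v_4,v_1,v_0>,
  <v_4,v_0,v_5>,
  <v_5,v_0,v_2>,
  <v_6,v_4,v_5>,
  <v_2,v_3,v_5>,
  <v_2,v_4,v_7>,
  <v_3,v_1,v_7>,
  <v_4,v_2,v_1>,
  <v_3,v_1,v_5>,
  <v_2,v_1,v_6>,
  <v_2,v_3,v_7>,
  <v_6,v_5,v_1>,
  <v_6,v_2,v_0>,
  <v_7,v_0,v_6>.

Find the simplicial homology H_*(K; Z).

H_0 = Z,  H_1 = Z^2,  H_2 = Z.

Fix the vertex order v_0 < v_1 < v_2 < v_3 < v_4 < v_5 < v_6 < v_7 and write every simplex with vertices in increasing order. Then dim K = 2 and the simplices of K are:

  0-simplices (8): [v_0], [v_1], [v_2], [v_3], [v_4], [v_5], [v_6], [v_7]
  1-simplices (24): (24 of them)
  2-simplices (16): (16 of them)

Hence C_0 ≅ Z^8, C_1 ≅ Z^24, C_2 ≅ Z^16.

The boundary map ∂_1: C_1 → C_0 maps an edge to its endpoints' difference, ∂[p,q] = q − p.
The resulting 8×24 matrix has rank 7, and its Smith normal form has invariant factors (1,1,1,1,1,1,1).

∂_2: C_2 → C_1 sends each 2-simplex [p,q,r] to [q,r] − [p,r] + [p,q]. For instance
  ∂[v_0,v_1,v_4] = [v_1,v_4] − [v_0,v_4] + [v_0,v_1],
  ∂[v_0,v_6,v_7] = [v_6,v_7] − [v_0,v_7] + [v_0,v_6].
The resulting 24×16 matrix has rank 15, and its Smith normal form has invariant factors (1,1,1,1,1,1,1,1,1,1,1,1,1,1,1).

Reading off H_k = ker ∂_k / im ∂_{k+1}:

  H_0: rank C_0 − rank ∂_1 = 8 − 7 = 1, and the invariant factors of ∂_1 are all 1, so H_0 = Z.
  H_1: rank ker ∂_1 − rank ∂_2 = (24 − 7) − 15 = 2, and the invariant factors of ∂_2 are all 1, so H_1 = Z^2.
  H_2: rank ker ∂_2 − rank ∂_3 = (16 − 15) − 0 = 1, and there is no ∂_3, so H_2 = Z.

(K is a triangulation of the torus T^2.)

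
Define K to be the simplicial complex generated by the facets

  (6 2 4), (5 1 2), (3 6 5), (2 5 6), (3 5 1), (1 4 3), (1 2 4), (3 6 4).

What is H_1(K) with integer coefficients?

H_1 = 0.

K has 6 vertices, 12 edges, 8 triangles.
rank ∂_1 = 5, rank ∂_2 = 7 ⇒ b_1 = 12 − 5 − 7 = 0; all invariant factors of ∂_2 are 1 so no torsion. So H_1 = 0.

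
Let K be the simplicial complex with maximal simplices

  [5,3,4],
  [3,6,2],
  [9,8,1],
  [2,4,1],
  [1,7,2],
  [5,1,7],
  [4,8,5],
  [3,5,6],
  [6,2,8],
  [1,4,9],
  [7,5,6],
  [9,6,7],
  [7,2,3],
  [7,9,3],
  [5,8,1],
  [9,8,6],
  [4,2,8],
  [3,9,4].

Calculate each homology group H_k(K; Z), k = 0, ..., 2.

H_0 = Z,  H_1 = Z ⊕ Z/2,  H_2 = 0.

Fix the vertex order 1 < 2 < 3 < 4 < 5 < 6 < 7 < 8 < 9 and write every simplex with vertices in increasing order. Then dim K = 2 and the simplices of K are:

  0-simplices (9): [1], [2], [3], [4], [5], [6], [7], [8], [9]
  1-simplices (27): (27 of them)
  2-simplices (18): [1,2,4], [1,2,7], [1,4,9], [1,5,7], [1,5,8], [1,8,9], [2,3,6], [2,3,7], [2,4,8], [2,6,8], [3,4,5], [3,4,9], [3,5,6], [3,7,9], [4,5,8], [5,6,7], [6,7,9], [6,8,9]

so the chain groups are C_0 ≅ Z^9, C_1 ≅ Z^27, C_2 ≅ Z^18.

∂_1: C_1 → C_0 maps an edge to its endpoints' difference, ∂[p,q] = q − p. For instance
  ∂[3,6] = [6] − [3].
As a 9×27 matrix over Z this has rank 8, with invariant factors (1,1,1,1,1,1,1,1).

∂_2: C_2 → C_1 maps a triangle to the signed sum of its edges. For instance
  ∂[2,6,8] = [6,8] − [2,8] + [2,6],
  ∂[1,2,7] = [2,7] − [1,7] + [1,2].
The resulting 27×18 matrix has rank 18, and its Smith normal form has invariant factors (1,1,1,1,1,1,1,1,1,1,1,1,1,1,1,1,1,2).

From H_k ≅ ker(∂_k) / im(∂_{k+1}) we obtain:

  H_0: rank C_0 − rank ∂_1 = 9 − 8 = 1, and the invariant factors of ∂_1 are all 1, so H_0 ≅ Z.
  H_1: rank ker ∂_1 − rank ∂_2 = (27 − 8) − 18 = 1, and ∂_2 has invariant factor 2 > 1, so H_1 ≅ Z ⊕ Z/2.
  H_2: rank ker ∂_2 − rank ∂_3 = (18 − 18) − 0 = 0, and there is no ∂_3, so H_2 ≅ 0.

(K is a triangulation of the Klein bottle.)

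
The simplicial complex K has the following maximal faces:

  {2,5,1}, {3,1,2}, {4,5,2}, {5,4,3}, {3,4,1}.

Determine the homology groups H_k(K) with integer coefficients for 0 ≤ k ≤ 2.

K has 5 vertices, 10 edges, 5 triangles.
rank ∂_0 = 0, rank ∂_1 = 4 ⇒ b_0 = 5 − 0 − 4 = 1; all invariant factors of ∂_1 are 1 so no torsion. So H_0 ≅ Z.
rank ∂_1 = 4, rank ∂_2 = 5 ⇒ b_1 = 10 − 4 − 5 = 1; all invariant factors of ∂_2 are 1 so no torsion. So H_1 ≅ Z.
rank ∂_2 = 5, rank ∂_3 = 0 ⇒ b_2 = 5 − 5 − 0 = 0. So H_2 ≅ 0.

H_0 ≅ Z,  H_1 ≅ Z,  H_2 = 0.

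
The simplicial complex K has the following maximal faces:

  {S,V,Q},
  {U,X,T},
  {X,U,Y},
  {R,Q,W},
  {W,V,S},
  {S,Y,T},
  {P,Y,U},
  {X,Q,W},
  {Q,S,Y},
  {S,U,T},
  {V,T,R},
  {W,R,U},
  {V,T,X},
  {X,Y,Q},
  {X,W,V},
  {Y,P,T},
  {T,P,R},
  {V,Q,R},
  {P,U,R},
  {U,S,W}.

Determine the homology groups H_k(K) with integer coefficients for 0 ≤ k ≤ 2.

H_0 = Z,  H_1 = Z ⊕ Z/2Z,  H_2 = 0.

K has 10 vertices, 30 edges, 20 triangles.
rank ∂_0 = 0, rank ∂_1 = 9 ⇒ b_0 = 10 − 0 − 9 = 1; all invariant factors of ∂_1 are 1 so no torsion. So H_0 ≅ Z.
rank ∂_1 = 9, rank ∂_2 = 20 ⇒ b_1 = 30 − 9 − 20 = 1; ∂_2 has invariant factor(s) [2] giving torsion. So H_1 ≅ Z ⊕ Z/2Z.
rank ∂_2 = 20, rank ∂_3 = 0 ⇒ b_2 = 20 − 20 − 0 = 0. So H_2 ≅ 0.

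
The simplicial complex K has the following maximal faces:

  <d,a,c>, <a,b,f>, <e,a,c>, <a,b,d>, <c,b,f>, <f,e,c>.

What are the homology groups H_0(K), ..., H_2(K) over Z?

H_0 ≅ Z,  H_1 ≅ Z,  H_2 = 0.

Fix the vertex order a < b < c < d < e < f and write every simplex with vertices in increasing order. Then dim K = 2 and the simplices of K are:

  0-simplices (6): a, b, c, d, e, f
  1-simplices (12): ab, ac, ad, ae, af, bc, bd, bf, cd, ce, cf, ef
  2-simplices (6): abd, abf, acd, ace, bcf, cef

giving chain groups C_0 ≅ Z^6, C_1 ≅ Z^12, C_2 ≅ Z^6.

Boundary ∂_1: C_1 → C_0 is given by ∂[p,q] = [q] − [p]. For instance
  ∂ac = c − a.
The 6×12 boundary matrix has rank 5 and Smith normal form diag(1,1,1,1,1).

The boundary map ∂_2: C_2 → C_1 acts by ∂[p,q,r] = [q,r] − [p,r] + [p,q]. For instance
  ∂ace = ce − ae + ac,
  ∂abf = bf − af + ab.
The resulting 12×6 matrix has rank 6, and its Smith normal form has invariant factors (1,1,1,1,1,1).

Now H_k = ker ∂_k / im ∂_{k+1}, so:

  H_0: rank C_0 − rank ∂_1 = 6 − 5 = 1, and the invariant factors of ∂_1 are all 1, so H_0 ≅ Z.
  H_1: rank ker ∂_1 − rank ∂_2 = (12 − 5) − 6 = 1, and the invariant factors of ∂_2 are all 1, so H_1 ≅ Z.
  H_2: rank ker ∂_2 − rank ∂_3 = (6 − 6) − 0 = 0, and there is no ∂_3, so H_2 ≅ 0.

As a check, the Euler characteristic is 6 − 12 + 6 = 0, which agrees with 1 − 1 + 0 = 0.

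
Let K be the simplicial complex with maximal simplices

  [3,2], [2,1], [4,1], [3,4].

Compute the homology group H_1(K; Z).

Take the total order 1 < 2 < 3 < 4 on the vertex set. Then K (dimension 1) consists of the simplices:

  0-simplices (4): [1], [2], [3], [4]
  1-simplices (4): [1,2], [1,4], [2,3], [3,4]

Hence C_0 ≅ Z^4, C_1 ≅ Z^4.

∂_1: C_1 → C_0 sends each edge [p,q] (with p < q) to q − p. For instance
  ∂[2,3] = [3] − [2].
The 4×4 boundary matrix has rank 3 and Smith normal form diag(1,1,1).

Now H_k = ker ∂_k / im ∂_{k+1}, so:

  H_1: rank ker ∂_1 − rank ∂_2 = (4 − 3) − 0 = 1, and there is no ∂_2, so H_1 ≅ Z.

(K is a triangulation of the circle S^1.)

H_1 ≅ Z.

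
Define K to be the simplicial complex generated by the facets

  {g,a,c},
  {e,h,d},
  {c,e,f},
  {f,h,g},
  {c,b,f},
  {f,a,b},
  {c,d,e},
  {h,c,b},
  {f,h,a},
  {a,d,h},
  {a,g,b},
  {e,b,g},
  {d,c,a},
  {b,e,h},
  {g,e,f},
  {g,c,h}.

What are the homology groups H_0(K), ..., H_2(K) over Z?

H_0 ≅ Z,  H_1 ≅ Z^2,  H_2 ≅ Z.

We work with the vertex ordering a < b < c < d < e < f < g < h. The simplices of K, each written with vertices in increasing order, are:

  0-simplices (8): a, b, c, d, e, f, g, h
  1-simplices (24): ab, ac, ad, af, ag, ah, bc, be, bf, bg, bh, cd, ce, cf, cg, ch, de, dh, ef, eg, eh, fg, fh, gh
  2-simplices (16): abf, abg, acd, acg, adh, afh, bcf, bch, beg, beh, cde, cef, cgh, deh, efg, fgh

Hence C_0 ≅ Z^8, C_1 ≅ Z^24, C_2 ≅ Z^16.

∂_1: C_1 → C_0 maps an edge to its endpoints' difference, ∂[p,q] = q − p. For instance
  ∂dh = h − d.
The resulting 8×24 matrix has rank 7, and its Smith normal form has invariant factors (1,1,1,1,1,1,1).

∂_2: C_2 → C_1 sends each 2-simplex [p,q,r] to [q,r] − [p,r] + [p,q]. For instance
  ∂fgh = gh − fh + fg,
  ∂efg = fg − eg + ef.
As a 24×16 matrix over Z this has rank 15, with invariant factors (1,1,1,1,1,1,1,1,1,1,1,1,1,1,1).

Reading off H_k = ker ∂_k / im ∂_{k+1}:

  H_0: rank C_0 − rank ∂_1 = 8 − 7 = 1, and the invariant factors of ∂_1 are all 1, so H_0 = Z.
  H_1: rank ker ∂_1 − rank ∂_2 = (24 − 7) − 15 = 2, and the invariant factors of ∂_2 are all 1, so H_1 = Z^2.
  H_2: rank ker ∂_2 − rank ∂_3 = (16 − 15) − 0 = 1, and there is no ∂_3, so H_2 = Z.

As a check, the Euler characteristic is 8 − 24 + 16 = 0, which agrees with 1 − 2 + 1 = 0.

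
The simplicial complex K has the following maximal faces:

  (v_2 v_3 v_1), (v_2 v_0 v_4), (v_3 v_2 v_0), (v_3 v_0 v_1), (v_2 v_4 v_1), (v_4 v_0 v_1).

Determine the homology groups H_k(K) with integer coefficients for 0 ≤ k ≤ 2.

We work with the vertex ordering v_0 < v_1 < v_2 < v_3 < v_4. The simplices of K, each written with vertices in increasing order, are:

  0-simplices (5): [v_0], [v_1], [v_2], [v_3], [v_4]
  1-simplices (9): [v_0,v_1], [v_0,v_2], [v_0,v_3], [v_0,v_4], [v_1,v_2], [v_1,v_3], [v_1,v_4], [v_2,v_3], [v_2,v_4]
  2-simplices (6): [v_0,v_1,v_3], [v_0,v_1,v_4], [v_0,v_2,v_3], [v_0,v_2,v_4], [v_1,v_2,v_3], [v_1,v_2,v_4]

Hence C_0 ≅ Z^5, C_1 ≅ Z^9, C_2 ≅ Z^6.

Boundary ∂_1: C_1 → C_0 maps an edge to its endpoints' difference, ∂[p,q] = q − p.
The resulting 5×9 matrix has rank 4, and its Smith normal form has invariant factors (1,1,1,1).

Boundary ∂_2: C_2 → C_1 acts by ∂[p,q,r] = [q,r] − [p,r] + [p,q]. For instance
  ∂[v_0,v_2,v_3] = [v_2,v_3] − [v_0,v_3] + [v_0,v_2],
  ∂[v_0,v_1,v_3] = [v_1,v_3] − [v_0,v_3] + [v_0,v_1].
As a 9×6 matrix over Z this has rank 5, with invariant factors (1,1,1,1,1).

Now H_k = ker ∂_k / im ∂_{k+1}, so:

  H_0: rank C_0 − rank ∂_1 = 5 − 4 = 1, and the invariant factors of ∂_1 are all 1, so H_0 ≅ Z.
  H_1: rank ker ∂_1 − rank ∂_2 = (9 − 4) − 5 = 0, and the invariant factors of ∂_2 are all 1, so H_1 ≅ 0.
  H_2: rank ker ∂_2 − rank ∂_3 = (6 − 5) − 0 = 1, and there is no ∂_3, so H_2 ≅ Z.

H_0 = Z,  H_1 = 0,  H_2 = Z.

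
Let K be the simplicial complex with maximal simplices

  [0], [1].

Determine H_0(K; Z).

H_0 ≅ Z^2.

Take the total order 0 < 1 on the vertex set. Then K (dimension 0) consists of the simplices:

  0-simplices (2): [0], [1]

giving chain groups C_0 ≅ Z^2.

Computing H_k = (kernel of ∂_k) / (image of ∂_{k+1}):

  H_0: rank C_0 − rank ∂_1 = 2 − 0 = 2, and there is no ∂_1, so H_0 = Z^2.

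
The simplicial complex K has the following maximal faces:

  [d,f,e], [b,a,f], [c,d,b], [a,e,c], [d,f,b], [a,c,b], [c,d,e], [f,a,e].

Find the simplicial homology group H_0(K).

H_0 ≅ Z.

K has 6 vertices, 12 edges, 8 triangles.
rank ∂_0 = 0, rank ∂_1 = 5 ⇒ b_0 = 6 − 0 − 5 = 1; all invariant factors of ∂_1 are 1 so no torsion. So H_0 = Z.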